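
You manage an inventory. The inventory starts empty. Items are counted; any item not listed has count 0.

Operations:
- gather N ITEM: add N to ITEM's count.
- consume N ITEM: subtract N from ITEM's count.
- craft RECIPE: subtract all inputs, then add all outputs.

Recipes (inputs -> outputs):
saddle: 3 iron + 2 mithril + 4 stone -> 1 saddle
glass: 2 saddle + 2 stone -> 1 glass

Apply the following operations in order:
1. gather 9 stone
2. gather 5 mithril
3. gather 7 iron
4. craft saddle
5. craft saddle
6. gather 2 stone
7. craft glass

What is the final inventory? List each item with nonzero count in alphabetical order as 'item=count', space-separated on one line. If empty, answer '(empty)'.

After 1 (gather 9 stone): stone=9
After 2 (gather 5 mithril): mithril=5 stone=9
After 3 (gather 7 iron): iron=7 mithril=5 stone=9
After 4 (craft saddle): iron=4 mithril=3 saddle=1 stone=5
After 5 (craft saddle): iron=1 mithril=1 saddle=2 stone=1
After 6 (gather 2 stone): iron=1 mithril=1 saddle=2 stone=3
After 7 (craft glass): glass=1 iron=1 mithril=1 stone=1

Answer: glass=1 iron=1 mithril=1 stone=1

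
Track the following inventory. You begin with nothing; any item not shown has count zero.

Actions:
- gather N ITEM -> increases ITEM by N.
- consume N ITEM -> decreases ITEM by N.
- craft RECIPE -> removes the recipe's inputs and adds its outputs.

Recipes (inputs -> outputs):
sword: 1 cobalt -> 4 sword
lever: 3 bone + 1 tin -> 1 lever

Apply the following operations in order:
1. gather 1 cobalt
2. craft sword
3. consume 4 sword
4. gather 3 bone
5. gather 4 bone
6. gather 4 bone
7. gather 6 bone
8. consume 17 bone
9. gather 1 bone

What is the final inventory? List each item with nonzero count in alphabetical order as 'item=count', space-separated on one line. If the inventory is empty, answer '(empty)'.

After 1 (gather 1 cobalt): cobalt=1
After 2 (craft sword): sword=4
After 3 (consume 4 sword): (empty)
After 4 (gather 3 bone): bone=3
After 5 (gather 4 bone): bone=7
After 6 (gather 4 bone): bone=11
After 7 (gather 6 bone): bone=17
After 8 (consume 17 bone): (empty)
After 9 (gather 1 bone): bone=1

Answer: bone=1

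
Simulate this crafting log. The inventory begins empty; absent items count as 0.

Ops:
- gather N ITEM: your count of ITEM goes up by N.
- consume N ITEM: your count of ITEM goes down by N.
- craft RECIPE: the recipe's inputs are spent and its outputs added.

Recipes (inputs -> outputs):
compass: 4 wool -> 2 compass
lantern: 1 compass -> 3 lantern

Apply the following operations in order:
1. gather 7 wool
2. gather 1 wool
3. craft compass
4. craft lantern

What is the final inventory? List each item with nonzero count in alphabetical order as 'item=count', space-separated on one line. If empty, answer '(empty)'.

After 1 (gather 7 wool): wool=7
After 2 (gather 1 wool): wool=8
After 3 (craft compass): compass=2 wool=4
After 4 (craft lantern): compass=1 lantern=3 wool=4

Answer: compass=1 lantern=3 wool=4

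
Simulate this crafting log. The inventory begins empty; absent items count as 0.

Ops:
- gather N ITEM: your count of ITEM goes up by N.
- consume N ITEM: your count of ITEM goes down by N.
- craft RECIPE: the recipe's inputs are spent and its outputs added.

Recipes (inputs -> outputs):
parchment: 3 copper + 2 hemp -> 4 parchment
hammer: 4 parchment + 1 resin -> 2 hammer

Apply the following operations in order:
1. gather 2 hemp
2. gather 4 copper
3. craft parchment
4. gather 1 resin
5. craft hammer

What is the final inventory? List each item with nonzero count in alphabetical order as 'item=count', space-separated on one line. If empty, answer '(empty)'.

Answer: copper=1 hammer=2

Derivation:
After 1 (gather 2 hemp): hemp=2
After 2 (gather 4 copper): copper=4 hemp=2
After 3 (craft parchment): copper=1 parchment=4
After 4 (gather 1 resin): copper=1 parchment=4 resin=1
After 5 (craft hammer): copper=1 hammer=2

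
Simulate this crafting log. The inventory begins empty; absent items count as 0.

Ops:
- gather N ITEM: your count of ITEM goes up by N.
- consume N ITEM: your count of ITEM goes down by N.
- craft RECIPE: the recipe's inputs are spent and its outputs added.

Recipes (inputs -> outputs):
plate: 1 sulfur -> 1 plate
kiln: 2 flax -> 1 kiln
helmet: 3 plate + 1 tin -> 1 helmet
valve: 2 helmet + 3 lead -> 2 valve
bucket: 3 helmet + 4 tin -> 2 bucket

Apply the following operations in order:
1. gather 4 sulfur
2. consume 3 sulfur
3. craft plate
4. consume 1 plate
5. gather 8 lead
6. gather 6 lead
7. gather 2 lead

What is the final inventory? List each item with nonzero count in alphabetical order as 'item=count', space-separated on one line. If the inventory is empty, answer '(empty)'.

Answer: lead=16

Derivation:
After 1 (gather 4 sulfur): sulfur=4
After 2 (consume 3 sulfur): sulfur=1
After 3 (craft plate): plate=1
After 4 (consume 1 plate): (empty)
After 5 (gather 8 lead): lead=8
After 6 (gather 6 lead): lead=14
After 7 (gather 2 lead): lead=16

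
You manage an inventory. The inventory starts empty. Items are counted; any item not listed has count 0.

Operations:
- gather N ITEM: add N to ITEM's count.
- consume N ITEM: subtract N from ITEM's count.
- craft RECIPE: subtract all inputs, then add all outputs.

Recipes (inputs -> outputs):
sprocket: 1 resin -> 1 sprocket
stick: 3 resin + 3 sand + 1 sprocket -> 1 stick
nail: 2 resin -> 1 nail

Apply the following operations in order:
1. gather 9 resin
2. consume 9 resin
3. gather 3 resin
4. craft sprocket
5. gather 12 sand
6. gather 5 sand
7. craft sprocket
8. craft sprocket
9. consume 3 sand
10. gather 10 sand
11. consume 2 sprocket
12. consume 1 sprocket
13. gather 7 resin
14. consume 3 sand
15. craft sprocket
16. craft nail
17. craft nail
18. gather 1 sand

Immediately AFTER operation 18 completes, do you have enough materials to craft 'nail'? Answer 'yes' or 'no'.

Answer: yes

Derivation:
After 1 (gather 9 resin): resin=9
After 2 (consume 9 resin): (empty)
After 3 (gather 3 resin): resin=3
After 4 (craft sprocket): resin=2 sprocket=1
After 5 (gather 12 sand): resin=2 sand=12 sprocket=1
After 6 (gather 5 sand): resin=2 sand=17 sprocket=1
After 7 (craft sprocket): resin=1 sand=17 sprocket=2
After 8 (craft sprocket): sand=17 sprocket=3
After 9 (consume 3 sand): sand=14 sprocket=3
After 10 (gather 10 sand): sand=24 sprocket=3
After 11 (consume 2 sprocket): sand=24 sprocket=1
After 12 (consume 1 sprocket): sand=24
After 13 (gather 7 resin): resin=7 sand=24
After 14 (consume 3 sand): resin=7 sand=21
After 15 (craft sprocket): resin=6 sand=21 sprocket=1
After 16 (craft nail): nail=1 resin=4 sand=21 sprocket=1
After 17 (craft nail): nail=2 resin=2 sand=21 sprocket=1
After 18 (gather 1 sand): nail=2 resin=2 sand=22 sprocket=1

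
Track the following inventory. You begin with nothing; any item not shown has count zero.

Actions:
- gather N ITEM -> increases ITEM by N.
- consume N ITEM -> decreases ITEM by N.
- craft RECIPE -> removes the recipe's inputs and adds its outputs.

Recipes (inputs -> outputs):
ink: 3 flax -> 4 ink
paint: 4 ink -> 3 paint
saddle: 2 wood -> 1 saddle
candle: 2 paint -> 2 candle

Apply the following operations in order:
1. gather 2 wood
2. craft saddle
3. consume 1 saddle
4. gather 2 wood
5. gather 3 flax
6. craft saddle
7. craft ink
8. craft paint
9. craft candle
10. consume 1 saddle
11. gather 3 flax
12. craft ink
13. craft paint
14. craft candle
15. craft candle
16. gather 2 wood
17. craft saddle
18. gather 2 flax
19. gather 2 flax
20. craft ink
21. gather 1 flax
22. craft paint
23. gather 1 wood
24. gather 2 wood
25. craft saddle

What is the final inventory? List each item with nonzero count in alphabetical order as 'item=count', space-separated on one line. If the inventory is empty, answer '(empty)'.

After 1 (gather 2 wood): wood=2
After 2 (craft saddle): saddle=1
After 3 (consume 1 saddle): (empty)
After 4 (gather 2 wood): wood=2
After 5 (gather 3 flax): flax=3 wood=2
After 6 (craft saddle): flax=3 saddle=1
After 7 (craft ink): ink=4 saddle=1
After 8 (craft paint): paint=3 saddle=1
After 9 (craft candle): candle=2 paint=1 saddle=1
After 10 (consume 1 saddle): candle=2 paint=1
After 11 (gather 3 flax): candle=2 flax=3 paint=1
After 12 (craft ink): candle=2 ink=4 paint=1
After 13 (craft paint): candle=2 paint=4
After 14 (craft candle): candle=4 paint=2
After 15 (craft candle): candle=6
After 16 (gather 2 wood): candle=6 wood=2
After 17 (craft saddle): candle=6 saddle=1
After 18 (gather 2 flax): candle=6 flax=2 saddle=1
After 19 (gather 2 flax): candle=6 flax=4 saddle=1
After 20 (craft ink): candle=6 flax=1 ink=4 saddle=1
After 21 (gather 1 flax): candle=6 flax=2 ink=4 saddle=1
After 22 (craft paint): candle=6 flax=2 paint=3 saddle=1
After 23 (gather 1 wood): candle=6 flax=2 paint=3 saddle=1 wood=1
After 24 (gather 2 wood): candle=6 flax=2 paint=3 saddle=1 wood=3
After 25 (craft saddle): candle=6 flax=2 paint=3 saddle=2 wood=1

Answer: candle=6 flax=2 paint=3 saddle=2 wood=1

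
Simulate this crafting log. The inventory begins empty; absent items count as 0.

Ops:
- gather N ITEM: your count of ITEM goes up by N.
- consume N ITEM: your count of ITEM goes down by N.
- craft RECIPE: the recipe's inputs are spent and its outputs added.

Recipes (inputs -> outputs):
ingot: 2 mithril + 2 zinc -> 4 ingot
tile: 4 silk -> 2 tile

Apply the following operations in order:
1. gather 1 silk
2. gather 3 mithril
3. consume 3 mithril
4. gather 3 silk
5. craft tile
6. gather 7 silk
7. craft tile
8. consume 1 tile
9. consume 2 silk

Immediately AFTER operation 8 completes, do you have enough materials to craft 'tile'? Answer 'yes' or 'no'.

After 1 (gather 1 silk): silk=1
After 2 (gather 3 mithril): mithril=3 silk=1
After 3 (consume 3 mithril): silk=1
After 4 (gather 3 silk): silk=4
After 5 (craft tile): tile=2
After 6 (gather 7 silk): silk=7 tile=2
After 7 (craft tile): silk=3 tile=4
After 8 (consume 1 tile): silk=3 tile=3

Answer: no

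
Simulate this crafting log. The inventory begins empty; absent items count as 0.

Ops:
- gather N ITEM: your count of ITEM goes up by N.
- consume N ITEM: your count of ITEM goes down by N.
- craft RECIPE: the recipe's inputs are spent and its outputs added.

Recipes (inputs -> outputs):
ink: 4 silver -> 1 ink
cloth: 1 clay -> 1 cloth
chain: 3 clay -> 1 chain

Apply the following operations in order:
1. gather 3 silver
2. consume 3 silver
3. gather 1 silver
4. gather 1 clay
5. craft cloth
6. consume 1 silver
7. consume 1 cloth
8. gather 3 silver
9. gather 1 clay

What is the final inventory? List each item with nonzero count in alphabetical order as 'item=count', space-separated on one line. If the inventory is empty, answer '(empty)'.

After 1 (gather 3 silver): silver=3
After 2 (consume 3 silver): (empty)
After 3 (gather 1 silver): silver=1
After 4 (gather 1 clay): clay=1 silver=1
After 5 (craft cloth): cloth=1 silver=1
After 6 (consume 1 silver): cloth=1
After 7 (consume 1 cloth): (empty)
After 8 (gather 3 silver): silver=3
After 9 (gather 1 clay): clay=1 silver=3

Answer: clay=1 silver=3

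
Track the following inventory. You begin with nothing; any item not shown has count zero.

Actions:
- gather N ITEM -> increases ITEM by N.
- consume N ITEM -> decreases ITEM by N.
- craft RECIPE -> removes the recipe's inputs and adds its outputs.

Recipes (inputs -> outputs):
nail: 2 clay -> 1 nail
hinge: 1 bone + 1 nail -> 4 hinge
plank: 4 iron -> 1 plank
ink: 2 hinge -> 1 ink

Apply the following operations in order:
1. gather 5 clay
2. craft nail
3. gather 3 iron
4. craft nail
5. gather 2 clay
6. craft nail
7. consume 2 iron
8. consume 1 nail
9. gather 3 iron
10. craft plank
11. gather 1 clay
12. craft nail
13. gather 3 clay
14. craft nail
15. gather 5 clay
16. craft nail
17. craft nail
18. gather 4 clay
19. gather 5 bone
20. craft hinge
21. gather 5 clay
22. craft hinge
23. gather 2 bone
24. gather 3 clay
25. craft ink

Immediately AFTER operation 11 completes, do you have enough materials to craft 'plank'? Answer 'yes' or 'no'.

After 1 (gather 5 clay): clay=5
After 2 (craft nail): clay=3 nail=1
After 3 (gather 3 iron): clay=3 iron=3 nail=1
After 4 (craft nail): clay=1 iron=3 nail=2
After 5 (gather 2 clay): clay=3 iron=3 nail=2
After 6 (craft nail): clay=1 iron=3 nail=3
After 7 (consume 2 iron): clay=1 iron=1 nail=3
After 8 (consume 1 nail): clay=1 iron=1 nail=2
After 9 (gather 3 iron): clay=1 iron=4 nail=2
After 10 (craft plank): clay=1 nail=2 plank=1
After 11 (gather 1 clay): clay=2 nail=2 plank=1

Answer: no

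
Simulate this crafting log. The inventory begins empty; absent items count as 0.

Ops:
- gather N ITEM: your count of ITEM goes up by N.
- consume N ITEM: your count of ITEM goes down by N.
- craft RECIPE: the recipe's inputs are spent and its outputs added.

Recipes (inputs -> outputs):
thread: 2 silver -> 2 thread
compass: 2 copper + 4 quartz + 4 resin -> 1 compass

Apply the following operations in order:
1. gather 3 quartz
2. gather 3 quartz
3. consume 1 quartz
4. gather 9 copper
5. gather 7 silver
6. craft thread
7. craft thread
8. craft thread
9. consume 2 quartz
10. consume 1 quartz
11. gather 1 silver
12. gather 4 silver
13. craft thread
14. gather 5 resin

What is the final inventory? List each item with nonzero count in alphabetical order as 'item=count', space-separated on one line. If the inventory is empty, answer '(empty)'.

After 1 (gather 3 quartz): quartz=3
After 2 (gather 3 quartz): quartz=6
After 3 (consume 1 quartz): quartz=5
After 4 (gather 9 copper): copper=9 quartz=5
After 5 (gather 7 silver): copper=9 quartz=5 silver=7
After 6 (craft thread): copper=9 quartz=5 silver=5 thread=2
After 7 (craft thread): copper=9 quartz=5 silver=3 thread=4
After 8 (craft thread): copper=9 quartz=5 silver=1 thread=6
After 9 (consume 2 quartz): copper=9 quartz=3 silver=1 thread=6
After 10 (consume 1 quartz): copper=9 quartz=2 silver=1 thread=6
After 11 (gather 1 silver): copper=9 quartz=2 silver=2 thread=6
After 12 (gather 4 silver): copper=9 quartz=2 silver=6 thread=6
After 13 (craft thread): copper=9 quartz=2 silver=4 thread=8
After 14 (gather 5 resin): copper=9 quartz=2 resin=5 silver=4 thread=8

Answer: copper=9 quartz=2 resin=5 silver=4 thread=8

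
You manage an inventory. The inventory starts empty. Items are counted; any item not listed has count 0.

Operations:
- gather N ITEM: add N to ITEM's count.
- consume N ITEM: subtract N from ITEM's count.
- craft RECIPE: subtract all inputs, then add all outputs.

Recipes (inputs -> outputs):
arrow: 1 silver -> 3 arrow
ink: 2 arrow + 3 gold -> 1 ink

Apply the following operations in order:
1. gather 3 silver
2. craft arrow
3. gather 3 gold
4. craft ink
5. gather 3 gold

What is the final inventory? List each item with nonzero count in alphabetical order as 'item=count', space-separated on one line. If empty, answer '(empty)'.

Answer: arrow=1 gold=3 ink=1 silver=2

Derivation:
After 1 (gather 3 silver): silver=3
After 2 (craft arrow): arrow=3 silver=2
After 3 (gather 3 gold): arrow=3 gold=3 silver=2
After 4 (craft ink): arrow=1 ink=1 silver=2
After 5 (gather 3 gold): arrow=1 gold=3 ink=1 silver=2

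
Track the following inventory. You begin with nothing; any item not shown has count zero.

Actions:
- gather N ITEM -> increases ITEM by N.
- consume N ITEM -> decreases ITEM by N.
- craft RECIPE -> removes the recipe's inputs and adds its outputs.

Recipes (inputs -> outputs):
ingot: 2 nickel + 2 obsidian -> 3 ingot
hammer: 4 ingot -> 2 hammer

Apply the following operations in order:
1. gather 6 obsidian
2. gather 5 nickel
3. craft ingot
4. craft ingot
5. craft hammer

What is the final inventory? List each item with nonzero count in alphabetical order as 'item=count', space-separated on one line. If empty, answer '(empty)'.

Answer: hammer=2 ingot=2 nickel=1 obsidian=2

Derivation:
After 1 (gather 6 obsidian): obsidian=6
After 2 (gather 5 nickel): nickel=5 obsidian=6
After 3 (craft ingot): ingot=3 nickel=3 obsidian=4
After 4 (craft ingot): ingot=6 nickel=1 obsidian=2
After 5 (craft hammer): hammer=2 ingot=2 nickel=1 obsidian=2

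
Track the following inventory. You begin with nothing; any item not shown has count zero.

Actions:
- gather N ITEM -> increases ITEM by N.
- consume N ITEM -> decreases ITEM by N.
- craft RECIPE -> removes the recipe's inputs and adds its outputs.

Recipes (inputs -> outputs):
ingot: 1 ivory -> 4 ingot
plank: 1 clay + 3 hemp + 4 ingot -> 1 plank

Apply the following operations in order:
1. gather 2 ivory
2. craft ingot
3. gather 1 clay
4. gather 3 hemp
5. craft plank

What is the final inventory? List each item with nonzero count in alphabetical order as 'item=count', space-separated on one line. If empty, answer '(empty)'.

Answer: ivory=1 plank=1

Derivation:
After 1 (gather 2 ivory): ivory=2
After 2 (craft ingot): ingot=4 ivory=1
After 3 (gather 1 clay): clay=1 ingot=4 ivory=1
After 4 (gather 3 hemp): clay=1 hemp=3 ingot=4 ivory=1
After 5 (craft plank): ivory=1 plank=1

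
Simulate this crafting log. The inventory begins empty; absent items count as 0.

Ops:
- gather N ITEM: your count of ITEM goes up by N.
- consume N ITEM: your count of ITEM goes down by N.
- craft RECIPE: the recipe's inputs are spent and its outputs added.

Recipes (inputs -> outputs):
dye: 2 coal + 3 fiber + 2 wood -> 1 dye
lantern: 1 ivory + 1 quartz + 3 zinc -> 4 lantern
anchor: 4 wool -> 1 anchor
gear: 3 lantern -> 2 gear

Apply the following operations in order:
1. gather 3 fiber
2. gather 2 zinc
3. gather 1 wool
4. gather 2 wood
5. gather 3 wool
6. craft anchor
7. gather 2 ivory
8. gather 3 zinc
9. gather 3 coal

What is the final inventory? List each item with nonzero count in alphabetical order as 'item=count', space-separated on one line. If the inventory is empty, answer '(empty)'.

Answer: anchor=1 coal=3 fiber=3 ivory=2 wood=2 zinc=5

Derivation:
After 1 (gather 3 fiber): fiber=3
After 2 (gather 2 zinc): fiber=3 zinc=2
After 3 (gather 1 wool): fiber=3 wool=1 zinc=2
After 4 (gather 2 wood): fiber=3 wood=2 wool=1 zinc=2
After 5 (gather 3 wool): fiber=3 wood=2 wool=4 zinc=2
After 6 (craft anchor): anchor=1 fiber=3 wood=2 zinc=2
After 7 (gather 2 ivory): anchor=1 fiber=3 ivory=2 wood=2 zinc=2
After 8 (gather 3 zinc): anchor=1 fiber=3 ivory=2 wood=2 zinc=5
After 9 (gather 3 coal): anchor=1 coal=3 fiber=3 ivory=2 wood=2 zinc=5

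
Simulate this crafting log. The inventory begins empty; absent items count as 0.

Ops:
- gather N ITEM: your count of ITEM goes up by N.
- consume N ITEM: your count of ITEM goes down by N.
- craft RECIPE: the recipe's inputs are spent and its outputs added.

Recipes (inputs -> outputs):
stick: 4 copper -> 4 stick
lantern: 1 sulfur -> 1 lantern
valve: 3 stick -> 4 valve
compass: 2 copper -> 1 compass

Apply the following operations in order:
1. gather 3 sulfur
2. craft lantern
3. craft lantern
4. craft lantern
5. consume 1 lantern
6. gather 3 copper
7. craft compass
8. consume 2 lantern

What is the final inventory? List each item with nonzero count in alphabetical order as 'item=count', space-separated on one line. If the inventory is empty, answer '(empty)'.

Answer: compass=1 copper=1

Derivation:
After 1 (gather 3 sulfur): sulfur=3
After 2 (craft lantern): lantern=1 sulfur=2
After 3 (craft lantern): lantern=2 sulfur=1
After 4 (craft lantern): lantern=3
After 5 (consume 1 lantern): lantern=2
After 6 (gather 3 copper): copper=3 lantern=2
After 7 (craft compass): compass=1 copper=1 lantern=2
After 8 (consume 2 lantern): compass=1 copper=1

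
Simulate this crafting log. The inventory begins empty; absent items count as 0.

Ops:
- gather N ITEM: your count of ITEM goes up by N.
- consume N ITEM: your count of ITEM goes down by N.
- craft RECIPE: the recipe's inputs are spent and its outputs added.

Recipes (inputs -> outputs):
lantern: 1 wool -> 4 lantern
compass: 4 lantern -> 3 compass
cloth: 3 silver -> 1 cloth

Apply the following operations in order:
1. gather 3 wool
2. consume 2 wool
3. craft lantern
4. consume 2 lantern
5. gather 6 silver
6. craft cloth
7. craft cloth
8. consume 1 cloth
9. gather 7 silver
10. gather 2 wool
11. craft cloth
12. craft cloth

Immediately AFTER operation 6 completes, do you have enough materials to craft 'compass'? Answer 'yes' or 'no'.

Answer: no

Derivation:
After 1 (gather 3 wool): wool=3
After 2 (consume 2 wool): wool=1
After 3 (craft lantern): lantern=4
After 4 (consume 2 lantern): lantern=2
After 5 (gather 6 silver): lantern=2 silver=6
After 6 (craft cloth): cloth=1 lantern=2 silver=3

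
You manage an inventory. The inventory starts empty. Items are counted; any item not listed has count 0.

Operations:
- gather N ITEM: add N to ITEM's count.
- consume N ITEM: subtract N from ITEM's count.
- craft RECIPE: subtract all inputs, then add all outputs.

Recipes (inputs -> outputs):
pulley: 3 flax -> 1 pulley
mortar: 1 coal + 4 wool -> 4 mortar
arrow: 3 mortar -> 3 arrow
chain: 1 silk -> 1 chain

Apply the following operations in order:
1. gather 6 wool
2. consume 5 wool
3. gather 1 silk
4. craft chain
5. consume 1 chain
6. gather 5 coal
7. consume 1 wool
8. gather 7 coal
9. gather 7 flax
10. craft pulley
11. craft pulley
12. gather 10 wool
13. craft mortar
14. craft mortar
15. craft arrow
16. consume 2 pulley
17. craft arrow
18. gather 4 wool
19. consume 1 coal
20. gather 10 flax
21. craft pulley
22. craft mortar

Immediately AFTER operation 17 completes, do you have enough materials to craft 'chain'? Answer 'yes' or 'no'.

Answer: no

Derivation:
After 1 (gather 6 wool): wool=6
After 2 (consume 5 wool): wool=1
After 3 (gather 1 silk): silk=1 wool=1
After 4 (craft chain): chain=1 wool=1
After 5 (consume 1 chain): wool=1
After 6 (gather 5 coal): coal=5 wool=1
After 7 (consume 1 wool): coal=5
After 8 (gather 7 coal): coal=12
After 9 (gather 7 flax): coal=12 flax=7
After 10 (craft pulley): coal=12 flax=4 pulley=1
After 11 (craft pulley): coal=12 flax=1 pulley=2
After 12 (gather 10 wool): coal=12 flax=1 pulley=2 wool=10
After 13 (craft mortar): coal=11 flax=1 mortar=4 pulley=2 wool=6
After 14 (craft mortar): coal=10 flax=1 mortar=8 pulley=2 wool=2
After 15 (craft arrow): arrow=3 coal=10 flax=1 mortar=5 pulley=2 wool=2
After 16 (consume 2 pulley): arrow=3 coal=10 flax=1 mortar=5 wool=2
After 17 (craft arrow): arrow=6 coal=10 flax=1 mortar=2 wool=2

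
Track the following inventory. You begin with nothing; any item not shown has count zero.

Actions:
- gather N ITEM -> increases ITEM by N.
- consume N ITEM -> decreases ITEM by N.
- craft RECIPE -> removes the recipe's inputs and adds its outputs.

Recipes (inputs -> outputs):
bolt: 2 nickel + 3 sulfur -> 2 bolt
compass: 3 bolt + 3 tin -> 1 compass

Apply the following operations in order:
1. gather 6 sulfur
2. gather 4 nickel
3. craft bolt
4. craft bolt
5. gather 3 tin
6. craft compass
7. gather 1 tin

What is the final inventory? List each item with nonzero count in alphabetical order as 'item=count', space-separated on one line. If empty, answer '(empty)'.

After 1 (gather 6 sulfur): sulfur=6
After 2 (gather 4 nickel): nickel=4 sulfur=6
After 3 (craft bolt): bolt=2 nickel=2 sulfur=3
After 4 (craft bolt): bolt=4
After 5 (gather 3 tin): bolt=4 tin=3
After 6 (craft compass): bolt=1 compass=1
After 7 (gather 1 tin): bolt=1 compass=1 tin=1

Answer: bolt=1 compass=1 tin=1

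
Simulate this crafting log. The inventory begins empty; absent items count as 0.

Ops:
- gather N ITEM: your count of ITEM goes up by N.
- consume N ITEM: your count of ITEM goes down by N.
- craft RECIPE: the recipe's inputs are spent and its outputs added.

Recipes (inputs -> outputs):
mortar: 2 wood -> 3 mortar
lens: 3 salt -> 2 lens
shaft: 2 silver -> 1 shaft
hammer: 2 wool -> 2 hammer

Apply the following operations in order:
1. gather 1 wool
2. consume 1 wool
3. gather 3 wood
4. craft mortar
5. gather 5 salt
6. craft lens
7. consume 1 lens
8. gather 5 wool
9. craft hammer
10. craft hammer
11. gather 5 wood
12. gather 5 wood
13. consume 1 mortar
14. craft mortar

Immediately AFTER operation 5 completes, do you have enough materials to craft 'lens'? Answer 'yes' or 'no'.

After 1 (gather 1 wool): wool=1
After 2 (consume 1 wool): (empty)
After 3 (gather 3 wood): wood=3
After 4 (craft mortar): mortar=3 wood=1
After 5 (gather 5 salt): mortar=3 salt=5 wood=1

Answer: yes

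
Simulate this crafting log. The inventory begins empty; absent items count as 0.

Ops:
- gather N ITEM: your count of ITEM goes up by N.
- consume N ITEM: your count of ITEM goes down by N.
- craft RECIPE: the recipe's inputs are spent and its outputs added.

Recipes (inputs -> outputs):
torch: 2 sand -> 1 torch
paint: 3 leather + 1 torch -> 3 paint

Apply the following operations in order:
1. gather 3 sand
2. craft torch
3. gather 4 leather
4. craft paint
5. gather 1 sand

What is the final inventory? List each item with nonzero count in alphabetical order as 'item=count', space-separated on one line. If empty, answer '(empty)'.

After 1 (gather 3 sand): sand=3
After 2 (craft torch): sand=1 torch=1
After 3 (gather 4 leather): leather=4 sand=1 torch=1
After 4 (craft paint): leather=1 paint=3 sand=1
After 5 (gather 1 sand): leather=1 paint=3 sand=2

Answer: leather=1 paint=3 sand=2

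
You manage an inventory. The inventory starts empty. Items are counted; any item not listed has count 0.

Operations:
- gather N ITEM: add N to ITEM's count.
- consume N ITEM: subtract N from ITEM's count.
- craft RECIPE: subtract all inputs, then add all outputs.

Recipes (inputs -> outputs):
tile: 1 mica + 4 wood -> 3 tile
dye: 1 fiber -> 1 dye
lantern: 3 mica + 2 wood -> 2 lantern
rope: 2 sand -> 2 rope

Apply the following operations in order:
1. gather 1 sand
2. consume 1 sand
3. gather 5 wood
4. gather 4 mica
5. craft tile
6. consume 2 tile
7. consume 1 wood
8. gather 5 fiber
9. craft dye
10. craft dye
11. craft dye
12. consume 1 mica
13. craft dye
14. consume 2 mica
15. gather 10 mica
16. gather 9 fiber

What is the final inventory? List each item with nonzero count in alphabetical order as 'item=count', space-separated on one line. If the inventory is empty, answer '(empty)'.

After 1 (gather 1 sand): sand=1
After 2 (consume 1 sand): (empty)
After 3 (gather 5 wood): wood=5
After 4 (gather 4 mica): mica=4 wood=5
After 5 (craft tile): mica=3 tile=3 wood=1
After 6 (consume 2 tile): mica=3 tile=1 wood=1
After 7 (consume 1 wood): mica=3 tile=1
After 8 (gather 5 fiber): fiber=5 mica=3 tile=1
After 9 (craft dye): dye=1 fiber=4 mica=3 tile=1
After 10 (craft dye): dye=2 fiber=3 mica=3 tile=1
After 11 (craft dye): dye=3 fiber=2 mica=3 tile=1
After 12 (consume 1 mica): dye=3 fiber=2 mica=2 tile=1
After 13 (craft dye): dye=4 fiber=1 mica=2 tile=1
After 14 (consume 2 mica): dye=4 fiber=1 tile=1
After 15 (gather 10 mica): dye=4 fiber=1 mica=10 tile=1
After 16 (gather 9 fiber): dye=4 fiber=10 mica=10 tile=1

Answer: dye=4 fiber=10 mica=10 tile=1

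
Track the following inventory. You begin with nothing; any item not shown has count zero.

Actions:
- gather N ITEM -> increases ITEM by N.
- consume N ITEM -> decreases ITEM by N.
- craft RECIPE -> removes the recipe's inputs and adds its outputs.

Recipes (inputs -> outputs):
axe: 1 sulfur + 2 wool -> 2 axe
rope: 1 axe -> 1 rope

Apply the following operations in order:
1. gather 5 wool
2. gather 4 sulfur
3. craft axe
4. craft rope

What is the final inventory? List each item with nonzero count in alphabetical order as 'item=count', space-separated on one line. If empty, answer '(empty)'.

Answer: axe=1 rope=1 sulfur=3 wool=3

Derivation:
After 1 (gather 5 wool): wool=5
After 2 (gather 4 sulfur): sulfur=4 wool=5
After 3 (craft axe): axe=2 sulfur=3 wool=3
After 4 (craft rope): axe=1 rope=1 sulfur=3 wool=3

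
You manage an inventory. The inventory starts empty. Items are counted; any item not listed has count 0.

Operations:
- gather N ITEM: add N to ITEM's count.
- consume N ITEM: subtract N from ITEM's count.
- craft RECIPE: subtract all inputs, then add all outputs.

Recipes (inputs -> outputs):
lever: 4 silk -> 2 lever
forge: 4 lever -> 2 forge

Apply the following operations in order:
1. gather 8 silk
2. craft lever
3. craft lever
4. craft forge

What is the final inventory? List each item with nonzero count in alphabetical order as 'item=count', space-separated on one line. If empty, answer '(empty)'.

Answer: forge=2

Derivation:
After 1 (gather 8 silk): silk=8
After 2 (craft lever): lever=2 silk=4
After 3 (craft lever): lever=4
After 4 (craft forge): forge=2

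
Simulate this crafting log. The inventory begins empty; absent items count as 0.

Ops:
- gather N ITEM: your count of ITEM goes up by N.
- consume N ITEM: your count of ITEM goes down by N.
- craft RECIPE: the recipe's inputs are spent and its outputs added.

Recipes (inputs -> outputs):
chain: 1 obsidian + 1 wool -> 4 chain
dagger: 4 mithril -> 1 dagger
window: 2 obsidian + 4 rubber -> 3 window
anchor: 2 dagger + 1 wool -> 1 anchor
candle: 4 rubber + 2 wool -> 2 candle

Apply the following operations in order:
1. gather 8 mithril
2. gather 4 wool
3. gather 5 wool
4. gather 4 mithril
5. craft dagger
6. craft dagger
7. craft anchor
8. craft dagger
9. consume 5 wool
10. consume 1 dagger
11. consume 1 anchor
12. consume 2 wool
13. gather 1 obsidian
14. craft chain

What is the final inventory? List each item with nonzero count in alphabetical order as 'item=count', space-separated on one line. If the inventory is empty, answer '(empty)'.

Answer: chain=4

Derivation:
After 1 (gather 8 mithril): mithril=8
After 2 (gather 4 wool): mithril=8 wool=4
After 3 (gather 5 wool): mithril=8 wool=9
After 4 (gather 4 mithril): mithril=12 wool=9
After 5 (craft dagger): dagger=1 mithril=8 wool=9
After 6 (craft dagger): dagger=2 mithril=4 wool=9
After 7 (craft anchor): anchor=1 mithril=4 wool=8
After 8 (craft dagger): anchor=1 dagger=1 wool=8
After 9 (consume 5 wool): anchor=1 dagger=1 wool=3
After 10 (consume 1 dagger): anchor=1 wool=3
After 11 (consume 1 anchor): wool=3
After 12 (consume 2 wool): wool=1
After 13 (gather 1 obsidian): obsidian=1 wool=1
After 14 (craft chain): chain=4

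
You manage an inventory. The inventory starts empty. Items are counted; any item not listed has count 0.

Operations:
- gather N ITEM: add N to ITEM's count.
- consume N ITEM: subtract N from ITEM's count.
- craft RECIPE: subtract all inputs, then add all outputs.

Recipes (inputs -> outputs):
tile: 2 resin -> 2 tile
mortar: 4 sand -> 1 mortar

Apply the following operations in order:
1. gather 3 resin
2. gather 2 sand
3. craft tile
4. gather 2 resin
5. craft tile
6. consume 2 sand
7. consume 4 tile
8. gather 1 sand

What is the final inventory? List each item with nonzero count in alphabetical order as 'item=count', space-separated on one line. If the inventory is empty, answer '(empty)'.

After 1 (gather 3 resin): resin=3
After 2 (gather 2 sand): resin=3 sand=2
After 3 (craft tile): resin=1 sand=2 tile=2
After 4 (gather 2 resin): resin=3 sand=2 tile=2
After 5 (craft tile): resin=1 sand=2 tile=4
After 6 (consume 2 sand): resin=1 tile=4
After 7 (consume 4 tile): resin=1
After 8 (gather 1 sand): resin=1 sand=1

Answer: resin=1 sand=1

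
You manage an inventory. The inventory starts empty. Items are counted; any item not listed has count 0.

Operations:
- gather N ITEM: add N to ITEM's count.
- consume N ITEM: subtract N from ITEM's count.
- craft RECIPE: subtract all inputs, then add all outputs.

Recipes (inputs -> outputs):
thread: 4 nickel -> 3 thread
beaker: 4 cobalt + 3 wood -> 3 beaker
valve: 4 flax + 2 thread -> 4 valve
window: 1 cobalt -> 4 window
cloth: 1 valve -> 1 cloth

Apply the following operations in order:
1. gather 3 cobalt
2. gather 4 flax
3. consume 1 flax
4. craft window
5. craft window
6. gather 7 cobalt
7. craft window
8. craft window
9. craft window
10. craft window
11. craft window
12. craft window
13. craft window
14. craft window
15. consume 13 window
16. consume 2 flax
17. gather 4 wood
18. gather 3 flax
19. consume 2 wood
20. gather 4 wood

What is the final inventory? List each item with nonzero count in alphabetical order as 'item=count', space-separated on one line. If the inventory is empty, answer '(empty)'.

After 1 (gather 3 cobalt): cobalt=3
After 2 (gather 4 flax): cobalt=3 flax=4
After 3 (consume 1 flax): cobalt=3 flax=3
After 4 (craft window): cobalt=2 flax=3 window=4
After 5 (craft window): cobalt=1 flax=3 window=8
After 6 (gather 7 cobalt): cobalt=8 flax=3 window=8
After 7 (craft window): cobalt=7 flax=3 window=12
After 8 (craft window): cobalt=6 flax=3 window=16
After 9 (craft window): cobalt=5 flax=3 window=20
After 10 (craft window): cobalt=4 flax=3 window=24
After 11 (craft window): cobalt=3 flax=3 window=28
After 12 (craft window): cobalt=2 flax=3 window=32
After 13 (craft window): cobalt=1 flax=3 window=36
After 14 (craft window): flax=3 window=40
After 15 (consume 13 window): flax=3 window=27
After 16 (consume 2 flax): flax=1 window=27
After 17 (gather 4 wood): flax=1 window=27 wood=4
After 18 (gather 3 flax): flax=4 window=27 wood=4
After 19 (consume 2 wood): flax=4 window=27 wood=2
After 20 (gather 4 wood): flax=4 window=27 wood=6

Answer: flax=4 window=27 wood=6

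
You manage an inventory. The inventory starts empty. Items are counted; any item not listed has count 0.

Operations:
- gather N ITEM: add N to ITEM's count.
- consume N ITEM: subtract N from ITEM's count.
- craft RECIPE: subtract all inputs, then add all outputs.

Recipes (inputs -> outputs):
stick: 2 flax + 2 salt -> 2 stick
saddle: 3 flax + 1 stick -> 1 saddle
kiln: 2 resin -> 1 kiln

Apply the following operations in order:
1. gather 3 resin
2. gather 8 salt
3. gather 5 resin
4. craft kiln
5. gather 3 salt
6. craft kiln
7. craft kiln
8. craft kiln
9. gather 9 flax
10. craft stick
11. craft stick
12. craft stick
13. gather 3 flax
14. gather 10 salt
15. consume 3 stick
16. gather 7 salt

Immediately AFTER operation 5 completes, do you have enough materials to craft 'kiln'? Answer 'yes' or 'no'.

After 1 (gather 3 resin): resin=3
After 2 (gather 8 salt): resin=3 salt=8
After 3 (gather 5 resin): resin=8 salt=8
After 4 (craft kiln): kiln=1 resin=6 salt=8
After 5 (gather 3 salt): kiln=1 resin=6 salt=11

Answer: yes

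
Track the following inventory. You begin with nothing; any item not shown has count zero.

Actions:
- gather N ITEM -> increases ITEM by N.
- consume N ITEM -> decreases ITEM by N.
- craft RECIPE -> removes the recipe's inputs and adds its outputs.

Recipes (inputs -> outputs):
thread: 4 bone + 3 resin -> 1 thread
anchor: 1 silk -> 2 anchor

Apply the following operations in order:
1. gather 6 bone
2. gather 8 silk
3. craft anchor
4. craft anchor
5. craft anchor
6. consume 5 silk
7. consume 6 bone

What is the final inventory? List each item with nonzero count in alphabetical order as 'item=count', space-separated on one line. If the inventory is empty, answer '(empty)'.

Answer: anchor=6

Derivation:
After 1 (gather 6 bone): bone=6
After 2 (gather 8 silk): bone=6 silk=8
After 3 (craft anchor): anchor=2 bone=6 silk=7
After 4 (craft anchor): anchor=4 bone=6 silk=6
After 5 (craft anchor): anchor=6 bone=6 silk=5
After 6 (consume 5 silk): anchor=6 bone=6
After 7 (consume 6 bone): anchor=6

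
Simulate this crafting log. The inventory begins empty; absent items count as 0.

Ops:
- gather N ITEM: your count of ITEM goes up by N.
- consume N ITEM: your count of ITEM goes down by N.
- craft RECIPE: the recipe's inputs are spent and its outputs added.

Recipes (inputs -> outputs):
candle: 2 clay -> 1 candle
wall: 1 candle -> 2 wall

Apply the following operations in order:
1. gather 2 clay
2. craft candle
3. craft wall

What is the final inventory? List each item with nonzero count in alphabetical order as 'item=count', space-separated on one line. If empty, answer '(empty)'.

Answer: wall=2

Derivation:
After 1 (gather 2 clay): clay=2
After 2 (craft candle): candle=1
After 3 (craft wall): wall=2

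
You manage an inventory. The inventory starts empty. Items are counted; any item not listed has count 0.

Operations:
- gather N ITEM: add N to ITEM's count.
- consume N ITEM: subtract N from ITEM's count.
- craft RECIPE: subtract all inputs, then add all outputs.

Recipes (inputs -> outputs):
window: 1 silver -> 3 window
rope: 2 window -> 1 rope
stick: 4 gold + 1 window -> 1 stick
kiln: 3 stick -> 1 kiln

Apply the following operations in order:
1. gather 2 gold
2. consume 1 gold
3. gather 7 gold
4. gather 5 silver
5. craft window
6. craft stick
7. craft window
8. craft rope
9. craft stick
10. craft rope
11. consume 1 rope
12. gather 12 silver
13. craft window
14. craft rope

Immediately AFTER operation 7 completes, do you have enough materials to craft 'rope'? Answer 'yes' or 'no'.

Answer: yes

Derivation:
After 1 (gather 2 gold): gold=2
After 2 (consume 1 gold): gold=1
After 3 (gather 7 gold): gold=8
After 4 (gather 5 silver): gold=8 silver=5
After 5 (craft window): gold=8 silver=4 window=3
After 6 (craft stick): gold=4 silver=4 stick=1 window=2
After 7 (craft window): gold=4 silver=3 stick=1 window=5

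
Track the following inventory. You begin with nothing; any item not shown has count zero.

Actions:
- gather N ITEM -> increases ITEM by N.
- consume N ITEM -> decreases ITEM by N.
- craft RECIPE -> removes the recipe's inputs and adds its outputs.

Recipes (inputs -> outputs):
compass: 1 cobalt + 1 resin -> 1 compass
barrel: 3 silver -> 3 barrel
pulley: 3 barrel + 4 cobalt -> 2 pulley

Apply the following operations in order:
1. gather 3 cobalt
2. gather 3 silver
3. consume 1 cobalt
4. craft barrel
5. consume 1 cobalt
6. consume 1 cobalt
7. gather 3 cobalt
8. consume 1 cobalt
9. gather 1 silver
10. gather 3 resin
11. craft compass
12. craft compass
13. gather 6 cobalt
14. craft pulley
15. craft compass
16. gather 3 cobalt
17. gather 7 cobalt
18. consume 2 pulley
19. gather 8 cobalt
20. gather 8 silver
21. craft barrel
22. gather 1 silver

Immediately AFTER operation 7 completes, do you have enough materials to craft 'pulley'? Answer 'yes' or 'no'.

After 1 (gather 3 cobalt): cobalt=3
After 2 (gather 3 silver): cobalt=3 silver=3
After 3 (consume 1 cobalt): cobalt=2 silver=3
After 4 (craft barrel): barrel=3 cobalt=2
After 5 (consume 1 cobalt): barrel=3 cobalt=1
After 6 (consume 1 cobalt): barrel=3
After 7 (gather 3 cobalt): barrel=3 cobalt=3

Answer: no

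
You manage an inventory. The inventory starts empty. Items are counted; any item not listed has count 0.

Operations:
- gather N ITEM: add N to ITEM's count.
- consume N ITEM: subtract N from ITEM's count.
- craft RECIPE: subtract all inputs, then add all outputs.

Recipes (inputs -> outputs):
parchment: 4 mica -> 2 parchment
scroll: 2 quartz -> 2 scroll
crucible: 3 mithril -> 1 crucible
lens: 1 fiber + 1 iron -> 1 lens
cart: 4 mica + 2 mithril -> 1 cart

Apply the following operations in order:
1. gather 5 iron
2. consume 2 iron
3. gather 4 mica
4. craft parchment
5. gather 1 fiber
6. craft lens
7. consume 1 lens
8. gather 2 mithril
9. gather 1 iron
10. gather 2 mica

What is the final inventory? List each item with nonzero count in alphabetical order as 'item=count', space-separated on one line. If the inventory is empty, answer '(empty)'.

Answer: iron=3 mica=2 mithril=2 parchment=2

Derivation:
After 1 (gather 5 iron): iron=5
After 2 (consume 2 iron): iron=3
After 3 (gather 4 mica): iron=3 mica=4
After 4 (craft parchment): iron=3 parchment=2
After 5 (gather 1 fiber): fiber=1 iron=3 parchment=2
After 6 (craft lens): iron=2 lens=1 parchment=2
After 7 (consume 1 lens): iron=2 parchment=2
After 8 (gather 2 mithril): iron=2 mithril=2 parchment=2
After 9 (gather 1 iron): iron=3 mithril=2 parchment=2
After 10 (gather 2 mica): iron=3 mica=2 mithril=2 parchment=2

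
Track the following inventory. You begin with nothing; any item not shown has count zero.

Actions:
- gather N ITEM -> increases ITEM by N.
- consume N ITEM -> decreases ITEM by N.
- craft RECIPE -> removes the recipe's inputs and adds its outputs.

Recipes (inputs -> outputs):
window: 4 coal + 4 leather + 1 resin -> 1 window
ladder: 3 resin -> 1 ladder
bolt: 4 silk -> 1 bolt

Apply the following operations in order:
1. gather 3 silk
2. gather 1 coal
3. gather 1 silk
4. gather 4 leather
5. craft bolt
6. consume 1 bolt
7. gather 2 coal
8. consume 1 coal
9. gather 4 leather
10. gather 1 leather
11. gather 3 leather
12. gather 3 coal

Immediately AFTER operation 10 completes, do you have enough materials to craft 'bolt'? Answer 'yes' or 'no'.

After 1 (gather 3 silk): silk=3
After 2 (gather 1 coal): coal=1 silk=3
After 3 (gather 1 silk): coal=1 silk=4
After 4 (gather 4 leather): coal=1 leather=4 silk=4
After 5 (craft bolt): bolt=1 coal=1 leather=4
After 6 (consume 1 bolt): coal=1 leather=4
After 7 (gather 2 coal): coal=3 leather=4
After 8 (consume 1 coal): coal=2 leather=4
After 9 (gather 4 leather): coal=2 leather=8
After 10 (gather 1 leather): coal=2 leather=9

Answer: no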